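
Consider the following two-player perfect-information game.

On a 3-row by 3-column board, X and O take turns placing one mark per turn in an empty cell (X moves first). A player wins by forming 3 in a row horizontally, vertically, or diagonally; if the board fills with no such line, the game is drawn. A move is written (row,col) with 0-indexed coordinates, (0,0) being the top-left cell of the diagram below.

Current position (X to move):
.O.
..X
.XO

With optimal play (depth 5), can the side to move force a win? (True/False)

p1 X@[.O./..X/.XO]: (0,0)[XO./..X/.XO]+0* (0,2)[.OX/..X/.XO]+0 (1,0)[.O./X.X/.XO]+0 (1,1)[.O./.XX/.XO]+0 (2,0)[.O./..X/XXO]-1
p2 O@[XO./..X/.XO]: (0,2)[XOO/..X/.XO]-1 (1,0)[XO./O.X/.XO]+0* (1,1)[XO./.OX/.XO]+0 (2,0)[XO./..X/OXO]+0
p3 X@[XO./O.X/.XO]: (0,2)[XOX/O.X/.XO]+0* (1,1)[XO./OXX/.XO]+0 (2,0)[XO./O.X/XXO]+0
p4 O@[XOX/O.X/.XO]: (1,1)[XOX/OOX/.XO]+0* (2,0)[XOX/O.X/OXO]+0
p5 X@[XOX/OOX/.XO]: (2,0)[XOX/OOX/XXO]+0*
p6 O@[XOX/OOX/XXO] terminal +0; root [.O./..X/.XO] d5

X winning at [.O./..X/.XO]: False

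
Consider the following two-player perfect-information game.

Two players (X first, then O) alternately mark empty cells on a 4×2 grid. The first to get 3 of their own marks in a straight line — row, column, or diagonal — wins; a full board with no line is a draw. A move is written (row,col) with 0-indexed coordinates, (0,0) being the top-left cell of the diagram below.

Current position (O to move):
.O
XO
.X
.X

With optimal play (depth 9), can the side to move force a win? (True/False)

O winning at [.O/XO/.X/.X]: False

[.O/XO/.X/.X] O move#1: (0,0):+0/OO/XO/.X/.X*, (2,0):+0/.O/XO/OX/.X, (3,0):+0/.O/XO/.X/OX
[OO/XO/.X/.X] X move#2: (2,0):+0/OO/XO/XX/.X*, (3,0):+0/OO/XO/.X/XX
[OO/XO/XX/.X] O move#3: (3,0):+0/OO/XO/XX/OX*
[OO/XO/XX/OX] end (terminal +0, X#4); searched .O/XO/.X/.X to 9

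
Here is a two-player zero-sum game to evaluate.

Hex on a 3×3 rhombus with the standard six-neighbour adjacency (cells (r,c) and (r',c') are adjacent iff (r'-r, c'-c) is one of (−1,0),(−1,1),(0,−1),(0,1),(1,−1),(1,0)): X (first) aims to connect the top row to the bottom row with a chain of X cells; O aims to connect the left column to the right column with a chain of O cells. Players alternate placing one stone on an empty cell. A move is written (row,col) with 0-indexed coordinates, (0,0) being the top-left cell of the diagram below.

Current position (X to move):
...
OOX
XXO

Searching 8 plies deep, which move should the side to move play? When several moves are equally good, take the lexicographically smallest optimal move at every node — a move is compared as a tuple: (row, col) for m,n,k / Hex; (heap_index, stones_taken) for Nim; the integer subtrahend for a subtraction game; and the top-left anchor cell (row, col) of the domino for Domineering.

X's best at [.../OOX/XXO]: (0,2)

[.../OOX/XXO] X move#1: (0,0):-1/X../OOX/XXO, (0,1):-1/.X./OOX/XXO, (0,2):+1/..X/OOX/XXO*
[..X/OOX/XXO] end (terminal -1, O#2); searched .../OOX/XXO to 8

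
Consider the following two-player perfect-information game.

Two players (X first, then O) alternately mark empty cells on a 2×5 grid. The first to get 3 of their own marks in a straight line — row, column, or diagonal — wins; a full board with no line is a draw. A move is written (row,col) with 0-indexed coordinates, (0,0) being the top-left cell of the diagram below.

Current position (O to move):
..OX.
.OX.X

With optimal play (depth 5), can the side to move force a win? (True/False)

ply 1, O at ..OX./.OX.X | (0,0)=-1→O.OX./.OX.X; (0,1)=-1→.OOX./.OX.X; (0,4)=-1→..OXO/.OX.X; (1,0)=-1→..OX./OOX.X; (1,3)=+0→..OX./.OXOX*
ply 2, X at ..OX./.OXOX | (0,0)=+0→X.OX./.OXOX*; (0,1)=+0→.XOX./.OXOX; (0,4)=+0→..OXX/.OXOX; (1,0)=+0→..OX./XOXOX
ply 3, O at X.OX./.OXOX | (0,1)=+0→XOOX./.OXOX*; (0,4)=+0→X.OXO/.OXOX; (1,0)=+0→X.OX./OOXOX
ply 4, X at XOOX./.OXOX | (0,4)=+0→XOOXX/.OXOX*; (1,0)=+0→XOOX./XOXOX
ply 5, O at XOOXX/.OXOX | (1,0)=+0→XOOXX/OOXOX*
ply 6: XOOXX/OOXOX is terminal +0 (X); from ..OX./.OX.X depth 5

O winning at [..OX./.OX.X]: False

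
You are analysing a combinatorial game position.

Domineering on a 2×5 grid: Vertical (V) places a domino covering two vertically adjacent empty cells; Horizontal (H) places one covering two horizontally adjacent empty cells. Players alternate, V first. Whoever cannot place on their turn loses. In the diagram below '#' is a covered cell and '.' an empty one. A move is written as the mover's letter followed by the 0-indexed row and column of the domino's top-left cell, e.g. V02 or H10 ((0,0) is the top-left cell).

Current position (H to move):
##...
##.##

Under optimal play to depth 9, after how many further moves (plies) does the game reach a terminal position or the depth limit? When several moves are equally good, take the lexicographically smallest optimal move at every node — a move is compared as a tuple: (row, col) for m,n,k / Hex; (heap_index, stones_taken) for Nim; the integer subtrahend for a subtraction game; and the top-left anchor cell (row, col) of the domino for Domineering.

p1 H@[##.../##.##]: H02[####./##.##]+1* H03[##.##/##.##]-1
p2 V@[####./##.##] terminal -1; root [##.../##.##] d9

PV length from [##.../##.##]: 1 ply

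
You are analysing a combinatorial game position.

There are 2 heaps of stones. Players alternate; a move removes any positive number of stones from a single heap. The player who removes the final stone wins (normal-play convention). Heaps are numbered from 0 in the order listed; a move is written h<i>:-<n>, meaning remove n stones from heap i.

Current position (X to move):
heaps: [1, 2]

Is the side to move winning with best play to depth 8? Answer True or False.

ply 1, X at (1,2) | h0:-1=-1→(0,2); h1:-1=+1→(1,1)*; h1:-2=-1→(1,0)
ply 2, O at (1,1) | h0:-1=-1→(0,1)*; h1:-1=-1→(1,0)
ply 3, X at (0,1) | h1:-1=+1→(0,0)*
ply 4: (0,0) is terminal -1 (O); from (1,2) depth 8

X winning at [(1,2)]: True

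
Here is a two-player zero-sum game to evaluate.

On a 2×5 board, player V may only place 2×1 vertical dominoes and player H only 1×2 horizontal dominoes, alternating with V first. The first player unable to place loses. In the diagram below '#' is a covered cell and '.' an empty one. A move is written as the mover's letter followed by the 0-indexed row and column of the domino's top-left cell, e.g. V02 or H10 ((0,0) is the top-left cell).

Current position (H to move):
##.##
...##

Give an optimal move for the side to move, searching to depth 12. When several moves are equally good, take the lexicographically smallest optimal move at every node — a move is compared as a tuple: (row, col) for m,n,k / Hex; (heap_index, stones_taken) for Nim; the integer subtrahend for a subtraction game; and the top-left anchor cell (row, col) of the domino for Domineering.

ply 1, H at ##.##/...## | H10=-1→##.##/##.##; H11=+1→##.##/.####*
ply 2: ##.##/.#### is terminal -1 (V); from ##.##/...## depth 12

H's best at [##.##/...##]: H11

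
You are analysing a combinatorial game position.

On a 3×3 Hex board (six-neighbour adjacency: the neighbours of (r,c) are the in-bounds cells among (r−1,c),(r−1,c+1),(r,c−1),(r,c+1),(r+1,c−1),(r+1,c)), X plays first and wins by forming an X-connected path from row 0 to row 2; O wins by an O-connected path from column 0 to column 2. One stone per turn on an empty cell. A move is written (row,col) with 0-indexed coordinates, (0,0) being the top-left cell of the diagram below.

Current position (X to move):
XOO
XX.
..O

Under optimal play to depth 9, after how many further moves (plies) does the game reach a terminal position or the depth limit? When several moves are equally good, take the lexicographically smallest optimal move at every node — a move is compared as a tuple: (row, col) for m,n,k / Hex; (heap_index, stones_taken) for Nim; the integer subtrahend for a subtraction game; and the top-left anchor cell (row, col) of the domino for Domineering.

PV length from [XOO/XX./..O]: 3 plies

ply 1, X at XOO/XX./..O | (1,2)=+1→XOO/XXX/..O*; (2,0)=+1→XOO/XX./X.O; (2,1)=+1→XOO/XX./.XO
ply 2, O at XOO/XXX/..O | (2,0)=-1→XOO/XXX/O.O*; (2,1)=-1→XOO/XXX/.OO
ply 3, X at XOO/XXX/O.O | (2,1)=+1→XOO/XXX/OXO*
ply 4: XOO/XXX/OXO is terminal -1 (O); from XOO/XX./..O depth 9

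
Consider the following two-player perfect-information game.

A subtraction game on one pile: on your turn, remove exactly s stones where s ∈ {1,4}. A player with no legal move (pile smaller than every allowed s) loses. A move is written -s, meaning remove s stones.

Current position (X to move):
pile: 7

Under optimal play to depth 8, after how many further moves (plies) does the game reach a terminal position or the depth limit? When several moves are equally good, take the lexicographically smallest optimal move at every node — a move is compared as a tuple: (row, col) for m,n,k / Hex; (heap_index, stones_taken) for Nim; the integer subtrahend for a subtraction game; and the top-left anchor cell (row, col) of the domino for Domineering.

ply 1, X at 7 | -1=-1→6*; -4=-1→3
ply 2, O at 6 | -1=+1→5*; -4=+1→2
ply 3, X at 5 | -1=-1→4*; -4=-1→1
ply 4, O at 4 | -1=-1→3; -4=+1→0*
ply 5: 0 is terminal -1 (X); from 7 depth 8

PV length from [7]: 4 plies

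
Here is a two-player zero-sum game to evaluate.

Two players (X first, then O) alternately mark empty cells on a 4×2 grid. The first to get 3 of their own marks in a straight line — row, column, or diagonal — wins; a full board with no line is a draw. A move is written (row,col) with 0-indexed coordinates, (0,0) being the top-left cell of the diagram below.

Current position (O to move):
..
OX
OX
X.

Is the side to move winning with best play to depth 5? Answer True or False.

O winning at [../OX/OX/X.]: True

[../OX/OX/X.] O move#1: (0,0):+1/O./OX/OX/X.*, (0,1):-1/.O/OX/OX/X., (3,1):-1/../OX/OX/XO
[O./OX/OX/X.] end (terminal -1, X#2); searched ../OX/OX/X. to 5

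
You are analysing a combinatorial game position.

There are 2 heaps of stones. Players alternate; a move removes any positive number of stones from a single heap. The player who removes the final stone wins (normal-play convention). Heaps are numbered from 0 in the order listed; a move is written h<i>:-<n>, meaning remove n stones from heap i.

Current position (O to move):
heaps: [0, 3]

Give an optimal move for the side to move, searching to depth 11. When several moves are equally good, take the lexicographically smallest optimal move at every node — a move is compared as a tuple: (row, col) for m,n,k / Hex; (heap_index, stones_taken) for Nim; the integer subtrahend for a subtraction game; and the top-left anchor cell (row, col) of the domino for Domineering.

[(0,3)] O move#1: h1:-1:-1/(0,2), h1:-2:-1/(0,1), h1:-3:+1/(0,0)*
[(0,0)] end (terminal -1, X#2); searched (0,3) to 11

O's best at [(0,3)]: h1:-3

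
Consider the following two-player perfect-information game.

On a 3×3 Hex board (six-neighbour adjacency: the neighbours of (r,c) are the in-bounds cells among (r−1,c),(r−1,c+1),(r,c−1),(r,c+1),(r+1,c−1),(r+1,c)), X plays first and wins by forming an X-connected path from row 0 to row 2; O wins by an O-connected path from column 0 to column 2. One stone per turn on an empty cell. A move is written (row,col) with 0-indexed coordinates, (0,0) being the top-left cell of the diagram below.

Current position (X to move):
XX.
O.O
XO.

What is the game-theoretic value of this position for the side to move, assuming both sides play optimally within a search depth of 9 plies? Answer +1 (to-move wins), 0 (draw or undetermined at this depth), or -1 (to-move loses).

[XX./O.O/XO.] X move#1: (0,2):-1/XXX/O.O/XO., (1,1):+1/XX./OXO/XO.*, (2,2):-1/XX./O.O/XOX
[XX./OXO/XO.] end (terminal -1, O#2); searched XX./O.O/XO. to 9

value(XX./O.O/XO., X) = +1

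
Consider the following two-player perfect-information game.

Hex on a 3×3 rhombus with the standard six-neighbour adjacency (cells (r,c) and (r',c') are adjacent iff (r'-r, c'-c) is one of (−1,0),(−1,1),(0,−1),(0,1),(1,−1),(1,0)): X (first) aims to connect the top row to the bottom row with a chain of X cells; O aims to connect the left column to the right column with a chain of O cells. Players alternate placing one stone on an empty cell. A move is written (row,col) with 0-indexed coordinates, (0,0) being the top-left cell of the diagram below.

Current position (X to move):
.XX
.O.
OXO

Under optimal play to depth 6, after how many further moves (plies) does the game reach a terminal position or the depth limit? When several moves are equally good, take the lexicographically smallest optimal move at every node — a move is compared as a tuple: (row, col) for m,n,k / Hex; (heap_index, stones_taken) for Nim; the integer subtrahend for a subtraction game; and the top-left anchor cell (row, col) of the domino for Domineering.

PV length from [.XX/.O./OXO]: 1 ply

[.XX/.O./OXO] X move#1: (0,0):-1/XXX/.O./OXO, (1,0):-1/.XX/XO./OXO, (1,2):+1/.XX/.OX/OXO*
[.XX/.OX/OXO] end (terminal -1, O#2); searched .XX/.O./OXO to 6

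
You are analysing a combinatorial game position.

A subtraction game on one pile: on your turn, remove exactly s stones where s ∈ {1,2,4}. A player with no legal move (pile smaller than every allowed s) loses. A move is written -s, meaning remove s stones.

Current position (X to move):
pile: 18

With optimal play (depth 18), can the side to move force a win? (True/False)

X winning at [18]: False

ply 1, X at 18 | -1=-1→17*; -2=-1→16; -4=-1→14
ply 2, O at 17 | -1=-1→16; -2=+1→15*; -4=-1→13
ply 3, X at 15 | -1=-1→14*; -2=-1→13; -4=-1→11
ply 4, O at 14 | -1=-1→13; -2=+1→12*; -4=-1→10
ply 5, X at 12 | -1=-1→11*; -2=-1→10; -4=-1→8
ply 6, O at 11 | -1=-1→10; -2=+1→9*; -4=-1→7
ply 7, X at 9 | -1=-1→8*; -2=-1→7; -4=-1→5
ply 8, O at 8 | -1=-1→7; -2=+1→6*; -4=-1→4
ply 9, X at 6 | -1=-1→5*; -2=-1→4; -4=-1→2
ply 10, O at 5 | -1=-1→4; -2=+1→3*; -4=-1→1
ply 11, X at 3 | -1=-1→2*; -2=-1→1
ply 12, O at 2 | -1=-1→1; -2=+1→0*
ply 13: 0 is terminal -1 (X); from 18 depth 18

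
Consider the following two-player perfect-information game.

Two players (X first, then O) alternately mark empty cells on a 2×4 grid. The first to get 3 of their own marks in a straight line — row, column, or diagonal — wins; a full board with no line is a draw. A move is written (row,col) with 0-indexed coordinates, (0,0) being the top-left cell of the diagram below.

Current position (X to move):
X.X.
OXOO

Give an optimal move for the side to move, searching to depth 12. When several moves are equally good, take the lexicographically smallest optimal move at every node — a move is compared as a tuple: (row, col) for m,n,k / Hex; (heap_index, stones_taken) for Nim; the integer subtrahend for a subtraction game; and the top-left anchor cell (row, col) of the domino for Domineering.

p1 X@[X.X./OXOO]: (0,1)[XXX./OXOO]+1* (0,3)[X.XX/OXOO]+0
p2 O@[XXX./OXOO] terminal -1; root [X.X./OXOO] d12

X's best at [X.X./OXOO]: (0,1)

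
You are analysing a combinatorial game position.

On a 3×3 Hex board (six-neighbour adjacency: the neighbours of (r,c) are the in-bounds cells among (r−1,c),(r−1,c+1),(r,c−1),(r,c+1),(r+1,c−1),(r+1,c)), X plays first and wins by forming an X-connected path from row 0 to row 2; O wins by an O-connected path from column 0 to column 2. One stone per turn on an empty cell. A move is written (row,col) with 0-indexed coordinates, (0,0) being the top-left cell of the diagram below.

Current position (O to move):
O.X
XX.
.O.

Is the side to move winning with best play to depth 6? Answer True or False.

[O.X/XX./.O.] O move#1: (0,1):-1/OOX/XX./.O., (1,2):-1/O.X/XXO/.O., (2,0):+1/O.X/XX./OO.*, (2,2):-1/O.X/XX./.OO
[O.X/XX./OO.] X move#2: (0,1):-1/OXX/XX./OO.*, (1,2):-1/O.X/XXX/OO., (2,2):-1/O.X/XX./OOX
[OXX/XX./OO.] O move#3: (1,2):+1/OXX/XXO/OO.*, (2,2):+1/OXX/XX./OOO
[OXX/XXO/OO.] end (terminal -1, X#4); searched O.X/XX./.O. to 6

O winning at [O.X/XX./.O.]: True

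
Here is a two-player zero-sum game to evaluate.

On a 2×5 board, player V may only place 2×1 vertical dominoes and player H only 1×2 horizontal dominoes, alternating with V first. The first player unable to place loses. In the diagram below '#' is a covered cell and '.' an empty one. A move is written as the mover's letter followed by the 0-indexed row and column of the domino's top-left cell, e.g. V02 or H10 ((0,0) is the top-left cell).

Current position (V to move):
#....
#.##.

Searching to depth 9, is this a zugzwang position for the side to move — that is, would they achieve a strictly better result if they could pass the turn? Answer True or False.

ply 1, V at #..../#.##. | V01=-1→##.../####.*; V04=-1→#...#/#.###
ply 2, H at ##.../####. | H02=-1→####./####.; H03=+1→##.##/####.*
ply 3: ##.##/####. is terminal -1 (V); from #..../#.##. depth 9
suppose V passes — search the same position with H to move:
pass> ply 1, H at #..../#.##. | H01=-1→###../#.##.*; H02=-1→#.##./#.##.; H03=-1→#..##/#.##.
pass> ply 2, V at ###../#.##. | V04=+1→###.#/#.###*
pass> ply 3: ###.#/#.### is terminal -1 (H); from #..../#.##. depth 9
for V: play -1, pass +1

zugzwang(#..../#.##., V) = True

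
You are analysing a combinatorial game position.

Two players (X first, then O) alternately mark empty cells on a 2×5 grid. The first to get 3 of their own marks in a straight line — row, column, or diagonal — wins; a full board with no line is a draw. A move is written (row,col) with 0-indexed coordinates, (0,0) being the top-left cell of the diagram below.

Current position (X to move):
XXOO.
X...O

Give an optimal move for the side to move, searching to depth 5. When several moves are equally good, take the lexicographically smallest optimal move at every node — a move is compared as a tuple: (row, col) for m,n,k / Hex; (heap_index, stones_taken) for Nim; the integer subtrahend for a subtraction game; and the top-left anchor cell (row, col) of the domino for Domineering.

ply 1, X at XXOO./X...O | (0,4)=+0→XXOOX/X...O*; (1,1)=-1→XXOO./XX..O; (1,2)=-1→XXOO./X.X.O; (1,3)=-1→XXOO./X..XO
ply 2, O at XXOOX/X...O | (1,1)=+0→XXOOX/XO..O*; (1,2)=+0→XXOOX/X.O.O; (1,3)=+0→XXOOX/X..OO
ply 3, X at XXOOX/XO..O | (1,2)=+0→XXOOX/XOX.O*; (1,3)=+0→XXOOX/XO.XO
ply 4, O at XXOOX/XOX.O | (1,3)=+0→XXOOX/XOXOO*
ply 5: XXOOX/XOXOO is terminal +0 (X); from XXOO./X...O depth 5

X's best at [XXOO./X...O]: (0,4)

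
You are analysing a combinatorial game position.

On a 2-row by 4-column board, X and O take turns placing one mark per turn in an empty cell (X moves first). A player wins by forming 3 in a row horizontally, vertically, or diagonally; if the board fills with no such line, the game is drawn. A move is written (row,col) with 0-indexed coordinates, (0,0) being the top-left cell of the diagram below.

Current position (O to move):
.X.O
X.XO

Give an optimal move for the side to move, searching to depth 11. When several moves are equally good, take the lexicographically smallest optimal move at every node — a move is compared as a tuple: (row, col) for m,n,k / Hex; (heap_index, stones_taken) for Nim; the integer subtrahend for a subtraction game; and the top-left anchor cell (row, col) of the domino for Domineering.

O's best at [.X.O/X.XO]: (1,1)

ply 1, O at .X.O/X.XO | (0,0)=-1→OX.O/X.XO; (0,2)=-1→.XOO/X.XO; (1,1)=+0→.X.O/XOXO*
ply 2, X at .X.O/XOXO | (0,0)=+0→XX.O/XOXO*; (0,2)=+0→.XXO/XOXO
ply 3, O at XX.O/XOXO | (0,2)=+0→XXOO/XOXO*
ply 4: XXOO/XOXO is terminal +0 (X); from .X.O/X.XO depth 11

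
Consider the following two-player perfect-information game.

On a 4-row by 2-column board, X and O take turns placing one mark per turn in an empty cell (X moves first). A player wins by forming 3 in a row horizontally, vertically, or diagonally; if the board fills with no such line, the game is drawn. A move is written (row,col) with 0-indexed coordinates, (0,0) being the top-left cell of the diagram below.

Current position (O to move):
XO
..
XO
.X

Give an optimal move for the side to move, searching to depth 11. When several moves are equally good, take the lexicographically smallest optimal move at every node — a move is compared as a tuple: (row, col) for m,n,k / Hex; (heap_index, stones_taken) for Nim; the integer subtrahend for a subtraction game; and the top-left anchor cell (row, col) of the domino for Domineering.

p1 O@[XO/../XO/.X]: (1,0)[XO/O./XO/.X]+0 (1,1)[XO/.O/XO/.X]+1* (3,0)[XO/../XO/OX]-1
p2 X@[XO/.O/XO/.X] terminal -1; root [XO/../XO/.X] d11

O's best at [XO/../XO/.X]: (1,1)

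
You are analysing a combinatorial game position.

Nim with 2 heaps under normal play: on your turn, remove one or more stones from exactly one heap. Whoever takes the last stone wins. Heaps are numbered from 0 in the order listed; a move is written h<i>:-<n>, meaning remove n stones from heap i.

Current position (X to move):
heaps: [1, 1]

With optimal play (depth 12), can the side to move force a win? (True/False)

X winning at [(1,1)]: False

p1 X@[(1,1)]: h0:-1[(0,1)]-1* h1:-1[(1,0)]-1
p2 O@[(0,1)]: h1:-1[(0,0)]+1*
p3 X@[(0,0)] terminal -1; root [(1,1)] d12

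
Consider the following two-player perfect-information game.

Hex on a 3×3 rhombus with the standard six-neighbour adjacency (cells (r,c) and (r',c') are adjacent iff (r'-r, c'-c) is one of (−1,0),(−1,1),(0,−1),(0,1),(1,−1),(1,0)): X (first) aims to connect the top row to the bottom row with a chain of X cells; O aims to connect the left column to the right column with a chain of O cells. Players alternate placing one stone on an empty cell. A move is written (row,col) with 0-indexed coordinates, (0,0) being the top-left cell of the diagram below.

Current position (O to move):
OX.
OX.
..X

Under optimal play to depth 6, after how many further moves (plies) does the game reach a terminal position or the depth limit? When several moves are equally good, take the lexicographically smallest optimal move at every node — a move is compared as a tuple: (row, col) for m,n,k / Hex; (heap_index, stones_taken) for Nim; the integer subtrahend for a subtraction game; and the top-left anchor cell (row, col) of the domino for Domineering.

ply 1, O at OX./OX./..X | (0,2)=-1→OXO/OX./..X*; (1,2)=-1→OX./OXO/..X; (2,0)=-1→OX./OX./O.X; (2,1)=-1→OX./OX./.OX
ply 2, X at OXO/OX./..X | (1,2)=+1→OXO/OXX/..X*; (2,0)=+1→OXO/OX./X.X; (2,1)=+1→OXO/OX./.XX
ply 3: OXO/OXX/..X is terminal -1 (O); from OX./OX./..X depth 6

PV length from [OX./OX./..X]: 2 plies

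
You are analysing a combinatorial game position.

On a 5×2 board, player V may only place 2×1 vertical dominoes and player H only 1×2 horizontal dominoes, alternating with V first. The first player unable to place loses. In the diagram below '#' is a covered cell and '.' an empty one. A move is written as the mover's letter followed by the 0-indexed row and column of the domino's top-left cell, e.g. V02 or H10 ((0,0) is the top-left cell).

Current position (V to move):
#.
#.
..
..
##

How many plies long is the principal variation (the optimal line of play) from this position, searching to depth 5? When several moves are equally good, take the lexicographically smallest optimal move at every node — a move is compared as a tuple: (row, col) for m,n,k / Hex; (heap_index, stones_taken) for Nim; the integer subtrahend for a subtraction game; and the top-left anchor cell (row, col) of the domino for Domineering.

PV length from [#./#./../../##]: 1 ply

ply 1, V at #./#./../../## | V01=-1→##/##/../../##; V11=-1→#./##/.#/../##; V20=+1→#./#./#./#./##*; V21=+1→#./#./.#/.#/##
ply 2: #./#./#./#./## is terminal -1 (H); from #./#./../../## depth 5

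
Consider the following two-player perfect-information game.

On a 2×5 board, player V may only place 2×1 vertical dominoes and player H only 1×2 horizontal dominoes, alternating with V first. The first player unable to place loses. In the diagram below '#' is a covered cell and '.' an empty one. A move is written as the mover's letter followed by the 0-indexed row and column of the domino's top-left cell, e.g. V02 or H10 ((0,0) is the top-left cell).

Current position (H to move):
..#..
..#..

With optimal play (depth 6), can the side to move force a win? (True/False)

[..#../..#..] H move#1: H00:-1/###../..#..*, H03:-1/..###/..#.., H10:-1/..#../###.., H13:-1/..#../..###
[###../..#..] V move#2: V03:+1/####./..##.*, V04:+1/###.#/..#.#
[####./..##.] H move#3: H10:-1/####./####.*
[####./####.] V move#4: V04:+1/#####/#####*
[#####/#####] end (terminal -1, H#5); searched ..#../..#.. to 6

H winning at [..#../..#..]: False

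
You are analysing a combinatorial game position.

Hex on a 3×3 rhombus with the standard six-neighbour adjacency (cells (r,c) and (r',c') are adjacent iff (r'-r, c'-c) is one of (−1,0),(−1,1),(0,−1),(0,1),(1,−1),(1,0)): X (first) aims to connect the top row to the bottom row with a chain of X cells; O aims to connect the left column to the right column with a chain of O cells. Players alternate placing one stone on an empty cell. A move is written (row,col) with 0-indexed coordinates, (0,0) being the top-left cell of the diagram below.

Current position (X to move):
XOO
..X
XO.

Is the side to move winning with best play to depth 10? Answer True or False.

ply 1, X at XOO/..X/XO. | (1,0)=+1→XOO/X.X/XO.*; (1,1)=-1→XOO/.XX/XO.; (2,2)=-1→XOO/..X/XOX
ply 2: XOO/X.X/XO. is terminal -1 (O); from XOO/..X/XO. depth 10

X winning at [XOO/..X/XO.]: True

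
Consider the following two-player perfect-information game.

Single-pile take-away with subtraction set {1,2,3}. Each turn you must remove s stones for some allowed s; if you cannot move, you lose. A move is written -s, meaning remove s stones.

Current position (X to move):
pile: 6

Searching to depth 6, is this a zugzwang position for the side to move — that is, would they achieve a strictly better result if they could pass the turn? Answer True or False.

zugzwang(6, X) = False

[6] X move#1: -1:-1/5, -2:+1/4*, -3:-1/3
[4] O move#2: -1:-1/3*, -2:-1/2, -3:-1/1
[3] X move#3: -1:-1/2, -2:-1/1, -3:+1/0*
[0] end (terminal -1, O#4); searched 6 to 6
suppose X passes — search the same position with O to move:
pass> [6] O move#1: -1:-1/5, -2:+1/4*, -3:-1/3
pass> [4] X move#2: -1:-1/3*, -2:-1/2, -3:-1/1
pass> [3] O move#3: -1:-1/2, -2:-1/1, -3:+1/0*
pass> [0] end (terminal -1, X#4); searched 6 to 6
for X: play +1, pass -1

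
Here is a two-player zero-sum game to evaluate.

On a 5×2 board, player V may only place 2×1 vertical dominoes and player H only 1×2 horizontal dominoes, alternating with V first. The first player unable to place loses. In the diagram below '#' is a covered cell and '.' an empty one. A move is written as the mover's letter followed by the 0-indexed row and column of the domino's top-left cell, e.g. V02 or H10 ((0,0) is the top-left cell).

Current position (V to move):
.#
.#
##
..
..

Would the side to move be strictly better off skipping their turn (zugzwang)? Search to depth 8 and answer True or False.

zugzwang(.#/.#/##/../.., V) = False

ply 1, V at .#/.#/##/../.. | V00=-1→##/##/##/../..; V30=+1→.#/.#/##/#./#.*; V31=+1→.#/.#/##/.#/.#
ply 2: .#/.#/##/#./#. is terminal -1 (H); from .#/.#/##/../.. depth 8
if V skipped the turn, H would face:
~ ply 1, H at .#/.#/##/../.. | H30=+1→.#/.#/##/##/..*; H40=+1→.#/.#/##/../##
~ ply 2, V at .#/.#/##/##/.. | V00=-1→##/##/##/##/..*
~ ply 3, H at ##/##/##/##/.. | H40=+1→##/##/##/##/##*
~ ply 4: ##/##/##/##/## is terminal -1 (V); from .#/.#/##/../.. depth 8
compare (V): move=+1 vs pass=-1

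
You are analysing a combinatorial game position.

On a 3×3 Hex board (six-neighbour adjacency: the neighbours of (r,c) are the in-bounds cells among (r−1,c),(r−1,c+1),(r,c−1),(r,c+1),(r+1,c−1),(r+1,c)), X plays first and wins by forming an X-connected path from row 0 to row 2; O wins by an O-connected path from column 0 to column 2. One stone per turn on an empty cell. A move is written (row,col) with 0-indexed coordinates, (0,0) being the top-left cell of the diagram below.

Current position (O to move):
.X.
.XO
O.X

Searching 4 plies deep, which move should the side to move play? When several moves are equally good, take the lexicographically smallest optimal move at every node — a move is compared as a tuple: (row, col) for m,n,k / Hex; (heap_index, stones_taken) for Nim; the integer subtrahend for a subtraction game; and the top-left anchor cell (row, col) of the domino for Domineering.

[.X./.XO/O.X] O move#1: (0,0):-1/OX./.XO/O.X, (0,2):-1/.XO/.XO/O.X, (1,0):-1/.X./OXO/O.X, (2,1):+1/.X./.XO/OOX*
[.X./.XO/OOX] end (terminal -1, X#2); searched .X./.XO/O.X to 4

O's best at [.X./.XO/O.X]: (2,1)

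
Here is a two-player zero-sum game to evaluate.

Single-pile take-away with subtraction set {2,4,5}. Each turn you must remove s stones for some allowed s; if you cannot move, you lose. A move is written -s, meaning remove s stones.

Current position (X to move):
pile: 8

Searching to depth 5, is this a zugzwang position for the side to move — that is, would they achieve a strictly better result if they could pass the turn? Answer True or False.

p1 X@[8]: -2[6]-1* -4[4]-1 -5[3]-1
p2 O@[6]: -2[4]-1 -4[2]-1 -5[1]+1*
p3 X@[1] terminal -1; root [8] d5
if X skipped the turn, O would face:
~ p1 O@[8]: -2[6]-1* -4[4]-1 -5[3]-1
~ p2 X@[6]: -2[4]-1 -4[2]-1 -5[1]+1*
~ p3 O@[1] terminal -1; root [8] d5
compare (X): move=-1 vs pass=+1

zugzwang(8, X) = True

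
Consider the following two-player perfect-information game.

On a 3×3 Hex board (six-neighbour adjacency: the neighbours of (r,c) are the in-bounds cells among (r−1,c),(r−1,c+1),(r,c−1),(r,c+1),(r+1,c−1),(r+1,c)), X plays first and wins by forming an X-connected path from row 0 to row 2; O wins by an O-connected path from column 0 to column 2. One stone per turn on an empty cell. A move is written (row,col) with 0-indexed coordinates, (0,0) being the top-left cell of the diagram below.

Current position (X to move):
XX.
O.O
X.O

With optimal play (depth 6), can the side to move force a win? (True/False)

X winning at [XX./O.O/X.O]: True

[XX./O.O/X.O] X move#1: (0,2):-1/XXX/O.O/X.O, (1,1):+1/XX./OXO/X.O*, (2,1):-1/XX./O.O/XXO
[XX./OXO/X.O] end (terminal -1, O#2); searched XX./O.O/X.O to 6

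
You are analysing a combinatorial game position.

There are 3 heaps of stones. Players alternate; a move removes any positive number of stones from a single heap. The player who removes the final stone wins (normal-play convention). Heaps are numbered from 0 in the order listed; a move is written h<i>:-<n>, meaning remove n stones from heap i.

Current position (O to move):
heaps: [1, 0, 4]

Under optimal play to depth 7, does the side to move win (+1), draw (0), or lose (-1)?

value((1,0,4), O) = +1

[(1,0,4)] O move#1: h0:-1:-1/(0,0,4), h2:-1:-1/(1,0,3), h2:-2:-1/(1,0,2), h2:-3:+1/(1,0,1)*, h2:-4:-1/(1,0,0)
[(1,0,1)] X move#2: h0:-1:-1/(0,0,1)*, h2:-1:-1/(1,0,0)
[(0,0,1)] O move#3: h2:-1:+1/(0,0,0)*
[(0,0,0)] end (terminal -1, X#4); searched (1,0,4) to 7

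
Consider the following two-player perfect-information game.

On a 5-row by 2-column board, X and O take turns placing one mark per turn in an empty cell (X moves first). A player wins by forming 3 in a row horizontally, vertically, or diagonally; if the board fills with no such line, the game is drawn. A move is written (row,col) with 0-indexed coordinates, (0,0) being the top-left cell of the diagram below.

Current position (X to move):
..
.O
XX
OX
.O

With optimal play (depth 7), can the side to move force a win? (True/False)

p1 X@[../.O/XX/OX/.O]: (0,0)[X./.O/XX/OX/.O]+0* (0,1)[.X/.O/XX/OX/.O]+0 (1,0)[../XO/XX/OX/.O]+0 (4,0)[../.O/XX/OX/XO]+0
p2 O@[X./.O/XX/OX/.O]: (0,1)[XO/.O/XX/OX/.O]-1 (1,0)[X./OO/XX/OX/.O]+0* (4,0)[X./.O/XX/OX/OO]-1
p3 X@[X./OO/XX/OX/.O]: (0,1)[XX/OO/XX/OX/.O]+0* (4,0)[X./OO/XX/OX/XO]+0
p4 O@[XX/OO/XX/OX/.O]: (4,0)[XX/OO/XX/OX/OO]+0*
p5 X@[XX/OO/XX/OX/OO] terminal +0; root [../.O/XX/OX/.O] d7

X winning at [../.O/XX/OX/.O]: False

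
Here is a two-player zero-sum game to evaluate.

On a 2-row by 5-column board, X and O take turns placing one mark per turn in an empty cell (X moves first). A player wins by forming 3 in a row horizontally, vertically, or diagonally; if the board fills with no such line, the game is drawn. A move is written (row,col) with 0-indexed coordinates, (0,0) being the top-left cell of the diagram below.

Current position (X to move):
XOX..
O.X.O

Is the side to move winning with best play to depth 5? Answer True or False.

X winning at [XOX../O.X.O]: False

ply 1, X at XOX../O.X.O | (0,3)=+0→XOXX./O.X.O*; (0,4)=+0→XOX.X/O.X.O; (1,1)=+0→XOX../OXX.O; (1,3)=+0→XOX../O.XXO
ply 2, O at XOXX./O.X.O | (0,4)=+0→XOXXO/O.X.O*; (1,1)=-1→XOXX./OOX.O; (1,3)=-1→XOXX./O.XOO
ply 3, X at XOXXO/O.X.O | (1,1)=+0→XOXXO/OXX.O*; (1,3)=+0→XOXXO/O.XXO
ply 4, O at XOXXO/OXX.O | (1,3)=+0→XOXXO/OXXOO*
ply 5: XOXXO/OXXOO is terminal +0 (X); from XOX../O.X.O depth 5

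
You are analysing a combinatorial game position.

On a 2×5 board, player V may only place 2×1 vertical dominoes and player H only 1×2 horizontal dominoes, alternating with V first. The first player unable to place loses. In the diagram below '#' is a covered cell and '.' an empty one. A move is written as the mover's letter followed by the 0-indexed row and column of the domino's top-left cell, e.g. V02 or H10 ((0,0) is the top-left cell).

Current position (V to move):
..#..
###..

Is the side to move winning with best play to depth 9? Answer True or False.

[..#../###..] V move#1: V03:+1/..##./####.*, V04:+1/..#.#/###.#
[..##./####.] H move#2: H00:-1/####./####.*
[####./####.] V move#3: V04:+1/#####/#####*
[#####/#####] end (terminal -1, H#4); searched ..#../###.. to 9

V winning at [..#../###..]: True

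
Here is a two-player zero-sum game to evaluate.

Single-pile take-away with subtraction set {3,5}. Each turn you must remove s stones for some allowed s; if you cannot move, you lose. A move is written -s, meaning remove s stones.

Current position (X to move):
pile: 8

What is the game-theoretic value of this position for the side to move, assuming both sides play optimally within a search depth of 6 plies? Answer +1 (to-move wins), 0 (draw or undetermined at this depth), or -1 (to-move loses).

value(8, X) = -1

ply 1, X at 8 | -3=-1→5*; -5=-1→3
ply 2, O at 5 | -3=+1→2*; -5=+1→0
ply 3: 2 is terminal -1 (X); from 8 depth 6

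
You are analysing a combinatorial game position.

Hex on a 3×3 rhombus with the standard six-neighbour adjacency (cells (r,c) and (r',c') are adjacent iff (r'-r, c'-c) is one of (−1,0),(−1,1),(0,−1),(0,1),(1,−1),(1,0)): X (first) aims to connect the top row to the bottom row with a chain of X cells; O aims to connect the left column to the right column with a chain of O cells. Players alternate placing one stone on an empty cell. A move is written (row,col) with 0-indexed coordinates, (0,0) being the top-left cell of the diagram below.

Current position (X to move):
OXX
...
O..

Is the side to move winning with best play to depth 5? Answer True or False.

X winning at [OXX/.../O..]: True

[OXX/.../O..] X move#1: (1,0):-1/OXX/X../O.., (1,1):-1/OXX/.X./O.., (1,2):+1/OXX/..X/O..*, (2,1):+1/OXX/.../OX., (2,2):-1/OXX/.../O.X
[OXX/..X/O..] O move#2: (1,0):-1/OXX/O.X/O..*, (1,1):-1/OXX/.OX/O.., (2,1):-1/OXX/..X/OO., (2,2):-1/OXX/..X/O.O
[OXX/O.X/O..] X move#3: (1,1):+1/OXX/OXX/O..*, (2,1):+1/OXX/O.X/OX., (2,2):+1/OXX/O.X/O.X
[OXX/OXX/O..] O move#4: (2,1):-1/OXX/OXX/OO.*, (2,2):-1/OXX/OXX/O.O
[OXX/OXX/OO.] X move#5: (2,2):+1/OXX/OXX/OOX*
[OXX/OXX/OOX] end (terminal -1, O#6); searched OXX/.../O.. to 5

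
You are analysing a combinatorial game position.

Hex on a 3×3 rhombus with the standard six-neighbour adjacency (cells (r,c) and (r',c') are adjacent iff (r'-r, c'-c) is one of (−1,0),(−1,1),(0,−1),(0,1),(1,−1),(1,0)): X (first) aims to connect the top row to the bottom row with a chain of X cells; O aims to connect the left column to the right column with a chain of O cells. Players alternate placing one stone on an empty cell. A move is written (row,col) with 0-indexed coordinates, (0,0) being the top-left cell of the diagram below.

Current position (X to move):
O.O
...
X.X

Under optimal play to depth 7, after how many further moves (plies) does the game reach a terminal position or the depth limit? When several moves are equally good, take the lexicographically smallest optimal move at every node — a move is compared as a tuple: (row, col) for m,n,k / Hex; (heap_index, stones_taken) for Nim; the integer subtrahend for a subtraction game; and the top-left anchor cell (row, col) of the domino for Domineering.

PV length from [O.O/.../X.X]: 3 plies

ply 1, X at O.O/.../X.X | (0,1)=+1→OXO/.../X.X*; (1,0)=-1→O.O/X../X.X; (1,1)=-1→O.O/.X./X.X; (1,2)=-1→O.O/..X/X.X; (2,1)=-1→O.O/.../XXX
ply 2, O at OXO/.../X.X | (1,0)=-1→OXO/O../X.X*; (1,1)=-1→OXO/.O./X.X; (1,2)=-1→OXO/..O/X.X; (2,1)=-1→OXO/.../XOX
ply 3, X at OXO/O../X.X | (1,1)=+1→OXO/OX./X.X*; (1,2)=-1→OXO/O.X/X.X; (2,1)=-1→OXO/O../XXX
ply 4: OXO/OX./X.X is terminal -1 (O); from O.O/.../X.X depth 7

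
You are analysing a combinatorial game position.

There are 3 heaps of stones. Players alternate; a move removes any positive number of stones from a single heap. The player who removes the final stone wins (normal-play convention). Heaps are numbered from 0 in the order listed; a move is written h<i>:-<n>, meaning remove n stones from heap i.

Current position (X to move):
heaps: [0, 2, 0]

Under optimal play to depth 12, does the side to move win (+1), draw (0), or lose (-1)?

[(0,2,0)] X move#1: h1:-1:-1/(0,1,0), h1:-2:+1/(0,0,0)*
[(0,0,0)] end (terminal -1, O#2); searched (0,2,0) to 12

value((0,2,0), X) = +1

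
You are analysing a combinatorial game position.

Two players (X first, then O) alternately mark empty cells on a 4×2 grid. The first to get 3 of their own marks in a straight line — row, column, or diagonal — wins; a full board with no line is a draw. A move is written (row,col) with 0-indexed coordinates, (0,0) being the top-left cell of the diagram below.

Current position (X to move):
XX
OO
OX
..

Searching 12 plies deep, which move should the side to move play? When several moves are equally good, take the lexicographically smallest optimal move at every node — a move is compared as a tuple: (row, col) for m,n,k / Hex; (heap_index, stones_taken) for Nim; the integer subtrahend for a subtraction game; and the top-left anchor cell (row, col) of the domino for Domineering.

[XX/OO/OX/..] X move#1: (3,0):+0/XX/OO/OX/X.*, (3,1):-1/XX/OO/OX/.X
[XX/OO/OX/X.] O move#2: (3,1):+0/XX/OO/OX/XO*
[XX/OO/OX/XO] end (terminal +0, X#3); searched XX/OO/OX/.. to 12

X's best at [XX/OO/OX/..]: (3,0)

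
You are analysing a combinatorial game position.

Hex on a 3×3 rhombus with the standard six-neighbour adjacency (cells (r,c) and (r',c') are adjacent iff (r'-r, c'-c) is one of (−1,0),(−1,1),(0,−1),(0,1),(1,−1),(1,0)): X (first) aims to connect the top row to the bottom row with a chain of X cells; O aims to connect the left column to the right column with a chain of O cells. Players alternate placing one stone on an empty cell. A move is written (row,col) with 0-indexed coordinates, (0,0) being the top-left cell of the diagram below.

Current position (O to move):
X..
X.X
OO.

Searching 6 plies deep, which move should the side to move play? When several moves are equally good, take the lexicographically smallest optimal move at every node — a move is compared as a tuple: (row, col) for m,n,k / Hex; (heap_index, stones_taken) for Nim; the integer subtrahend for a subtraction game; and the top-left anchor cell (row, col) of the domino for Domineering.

[X../X.X/OO.] O move#1: (0,1):-1/XO./X.X/OO., (0,2):+1/X.O/X.X/OO.*, (1,1):+1/X../XOX/OO., (2,2):+1/X../X.X/OOO
[X.O/X.X/OO.] X move#2: (0,1):-1/XXO/X.X/OO.*, (1,1):-1/X.O/XXX/OO., (2,2):-1/X.O/X.X/OOX
[XXO/X.X/OO.] O move#3: (1,1):+1/XXO/XOX/OO.*, (2,2):+1/XXO/X.X/OOO
[XXO/XOX/OO.] end (terminal -1, X#4); searched X../X.X/OO. to 6

O's best at [X../X.X/OO.]: (0,2)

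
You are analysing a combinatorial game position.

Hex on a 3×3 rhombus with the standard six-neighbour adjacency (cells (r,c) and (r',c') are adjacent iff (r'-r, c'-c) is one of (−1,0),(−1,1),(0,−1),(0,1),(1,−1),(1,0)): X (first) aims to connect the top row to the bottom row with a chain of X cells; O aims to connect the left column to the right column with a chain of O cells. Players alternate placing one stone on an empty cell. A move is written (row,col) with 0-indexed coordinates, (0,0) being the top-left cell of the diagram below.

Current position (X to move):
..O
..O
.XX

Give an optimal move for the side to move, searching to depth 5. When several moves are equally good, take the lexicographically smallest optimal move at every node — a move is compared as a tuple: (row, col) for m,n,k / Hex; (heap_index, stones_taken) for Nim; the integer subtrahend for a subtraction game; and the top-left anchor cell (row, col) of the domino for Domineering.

X's best at [..O/..O/.XX]: (1,0)

[..O/..O/.XX] X move#1: (0,0):-1/X.O/..O/.XX, (0,1):-1/.XO/..O/.XX, (1,0):+1/..O/X.O/.XX*, (1,1):-1/..O/.XO/.XX, (2,0):-1/..O/..O/XXX
[..O/X.O/.XX] O move#2: (0,0):-1/O.O/X.O/.XX*, (0,1):-1/.OO/X.O/.XX, (1,1):-1/..O/XOO/.XX, (2,0):-1/..O/X.O/OXX
[O.O/X.O/.XX] X move#3: (0,1):+1/OXO/X.O/.XX*, (1,1):-1/O.O/XXO/.XX, (2,0):-1/O.O/X.O/XXX
[OXO/X.O/.XX] O move#4: (1,1):-1/OXO/XOO/.XX*, (2,0):-1/OXO/X.O/OXX
[OXO/XOO/.XX] X move#5: (2,0):+1/OXO/XOO/XXX*
[OXO/XOO/XXX] end (terminal -1, O#6); searched ..O/..O/.XX to 5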